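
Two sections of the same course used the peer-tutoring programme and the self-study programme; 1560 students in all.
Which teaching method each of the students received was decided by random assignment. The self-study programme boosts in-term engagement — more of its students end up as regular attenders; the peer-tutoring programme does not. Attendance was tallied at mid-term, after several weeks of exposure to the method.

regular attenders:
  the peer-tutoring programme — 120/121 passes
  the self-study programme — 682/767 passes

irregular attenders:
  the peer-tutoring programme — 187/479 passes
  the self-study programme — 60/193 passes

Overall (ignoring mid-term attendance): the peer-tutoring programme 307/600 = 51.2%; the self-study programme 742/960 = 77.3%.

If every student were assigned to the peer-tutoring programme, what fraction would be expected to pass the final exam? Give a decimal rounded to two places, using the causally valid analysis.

0.51

Because the teaching method influences mid-term attendance, mid-term attendance is a post-treatment mediator, not a confounder. Stratifying on it would bias the estimate; the causal effect is the crude pooled difference.
So P(outcome | do(the peer-tutoring programme)) is just the pooled rate for the peer-tutoring programme: 307/600 = 0.512.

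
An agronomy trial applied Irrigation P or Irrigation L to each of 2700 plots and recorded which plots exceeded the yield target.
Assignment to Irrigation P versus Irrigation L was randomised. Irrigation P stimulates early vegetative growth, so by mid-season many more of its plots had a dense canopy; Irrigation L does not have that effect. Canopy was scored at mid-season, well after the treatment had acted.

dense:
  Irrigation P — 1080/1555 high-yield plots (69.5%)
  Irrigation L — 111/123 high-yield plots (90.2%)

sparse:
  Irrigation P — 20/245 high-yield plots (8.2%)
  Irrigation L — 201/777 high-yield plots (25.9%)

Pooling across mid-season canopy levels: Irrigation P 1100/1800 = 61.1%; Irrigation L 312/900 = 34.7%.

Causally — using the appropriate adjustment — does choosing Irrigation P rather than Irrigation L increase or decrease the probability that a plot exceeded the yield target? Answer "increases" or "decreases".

The mid-season canopy-specific comparison favours Irrigation L throughout, but the pooled figures favour Irrigation P. The question is whether to condition on mid-season canopy.
Mid-season canopy here is a post-treatment variable shaped by the irrigation; conditioning on it would introduce bias rather than remove it. The overall comparison is the causal one.
Pooled: Irrigation P 61.1% vs Irrigation L 34.7%; Irrigation P is higher overall.

increases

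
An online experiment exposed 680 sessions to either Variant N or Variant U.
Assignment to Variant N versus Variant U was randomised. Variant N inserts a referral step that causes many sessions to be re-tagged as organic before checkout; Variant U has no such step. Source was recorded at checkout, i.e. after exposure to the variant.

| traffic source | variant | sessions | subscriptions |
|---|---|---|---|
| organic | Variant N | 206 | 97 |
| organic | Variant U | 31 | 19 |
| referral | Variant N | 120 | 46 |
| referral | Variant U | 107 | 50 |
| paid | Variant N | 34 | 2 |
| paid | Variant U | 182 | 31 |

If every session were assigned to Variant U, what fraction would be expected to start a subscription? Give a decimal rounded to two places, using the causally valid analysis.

0.31

The traffic source-specific comparison favours Variant U throughout, but the pooled figures favour Variant N. The question is whether to condition on traffic source.
The distribution of traffic source is itself part of what the variant does — it is an intermediate outcome. Holding it fixed would remove that part of the effect; the total effect is the pooled difference.
So P(outcome | do(Variant U)) is just the pooled rate for Variant U: 100/320 = 0.312.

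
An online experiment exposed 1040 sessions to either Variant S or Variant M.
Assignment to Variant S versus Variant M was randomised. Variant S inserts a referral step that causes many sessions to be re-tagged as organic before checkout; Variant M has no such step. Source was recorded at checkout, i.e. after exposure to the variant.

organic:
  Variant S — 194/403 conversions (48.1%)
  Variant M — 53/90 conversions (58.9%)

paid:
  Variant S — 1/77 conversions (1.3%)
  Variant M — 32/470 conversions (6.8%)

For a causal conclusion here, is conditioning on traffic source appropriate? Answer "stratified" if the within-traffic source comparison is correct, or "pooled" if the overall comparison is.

The stratified and pooled comparisons disagree (Variant M wins within each traffic source; Variant S wins overall), so the answer turns on the causal role of traffic source.
The distribution of traffic source is itself part of what the variant does — it is an intermediate outcome. Holding it fixed would remove that part of the effect; the total effect is the pooled difference.
Pooled: Variant S 40.6% vs Variant M 15.2%; Variant S is higher overall.

pooled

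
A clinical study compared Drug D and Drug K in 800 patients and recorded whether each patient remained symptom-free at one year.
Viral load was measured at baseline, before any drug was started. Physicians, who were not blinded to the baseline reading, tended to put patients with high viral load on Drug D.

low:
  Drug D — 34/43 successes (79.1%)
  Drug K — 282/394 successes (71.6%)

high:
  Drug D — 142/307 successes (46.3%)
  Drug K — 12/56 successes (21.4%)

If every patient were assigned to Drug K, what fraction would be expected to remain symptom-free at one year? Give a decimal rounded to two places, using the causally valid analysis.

The stratified and pooled comparisons disagree (Drug D wins within each viral load; Drug K wins overall), so the answer turns on the causal role of viral load.
Viral load satisfies the back-door criterion: it is not a descendant of the drug, and it blocks the spurious path from drug to outcome. Adjusting for it (i.e., using the within-viral load rates) gives the causal effect.
Standardising Drug K to the population viral load mix: 0.546·282/394 + 0.454·12/56 = 0.488.

0.49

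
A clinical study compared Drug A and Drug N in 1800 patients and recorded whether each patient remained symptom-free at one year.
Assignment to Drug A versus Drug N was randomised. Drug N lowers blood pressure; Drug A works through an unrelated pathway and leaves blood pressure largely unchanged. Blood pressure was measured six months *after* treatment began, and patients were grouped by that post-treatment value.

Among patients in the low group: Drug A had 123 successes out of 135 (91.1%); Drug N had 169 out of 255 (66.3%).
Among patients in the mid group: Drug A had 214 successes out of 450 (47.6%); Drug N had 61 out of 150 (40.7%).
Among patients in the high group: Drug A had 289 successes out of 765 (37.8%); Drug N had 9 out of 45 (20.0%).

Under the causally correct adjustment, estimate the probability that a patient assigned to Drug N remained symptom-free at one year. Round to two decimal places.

Within every blood pressure level Drug A has the higher rate, yet pooled Drug N does — Simpson's reversal.
Blood pressure is downstream of the drug. One should not condition on a consequence of treatment, so the overall rates are the right comparison.
So P(outcome | do(Drug N)) is just the pooled rate for Drug N: 239/450 = 0.531.

0.53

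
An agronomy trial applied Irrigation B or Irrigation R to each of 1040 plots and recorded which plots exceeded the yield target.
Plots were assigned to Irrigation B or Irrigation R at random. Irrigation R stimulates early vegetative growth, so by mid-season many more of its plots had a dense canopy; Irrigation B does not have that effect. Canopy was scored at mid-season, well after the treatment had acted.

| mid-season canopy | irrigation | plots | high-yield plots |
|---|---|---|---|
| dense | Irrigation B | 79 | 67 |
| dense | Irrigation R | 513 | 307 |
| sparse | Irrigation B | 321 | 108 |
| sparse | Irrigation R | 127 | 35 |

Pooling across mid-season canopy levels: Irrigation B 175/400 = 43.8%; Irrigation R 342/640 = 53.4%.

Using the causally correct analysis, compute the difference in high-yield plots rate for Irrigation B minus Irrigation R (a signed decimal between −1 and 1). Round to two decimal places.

Mid-season canopy is downstream of the irrigation. One should not condition on a consequence of treatment, so the overall rates are the right comparison.
The causal difference is the pooled difference: 0.438 − 0.534 = -0.097.

-0.10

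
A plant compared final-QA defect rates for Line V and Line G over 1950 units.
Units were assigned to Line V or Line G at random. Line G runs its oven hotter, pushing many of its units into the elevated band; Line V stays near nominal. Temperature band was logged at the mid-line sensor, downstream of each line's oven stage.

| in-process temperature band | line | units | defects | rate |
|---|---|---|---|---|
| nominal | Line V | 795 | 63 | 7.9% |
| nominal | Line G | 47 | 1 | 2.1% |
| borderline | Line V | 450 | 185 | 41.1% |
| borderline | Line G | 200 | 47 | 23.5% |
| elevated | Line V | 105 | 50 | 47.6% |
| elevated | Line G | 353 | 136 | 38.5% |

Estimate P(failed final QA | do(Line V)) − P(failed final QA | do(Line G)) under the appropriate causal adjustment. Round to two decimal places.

In-process temperature band is downstream of the line. One should not condition on a consequence of treatment, so the overall rates are the right comparison.
The causal difference is the pooled difference: 0.221 − 0.307 = -0.086.

-0.09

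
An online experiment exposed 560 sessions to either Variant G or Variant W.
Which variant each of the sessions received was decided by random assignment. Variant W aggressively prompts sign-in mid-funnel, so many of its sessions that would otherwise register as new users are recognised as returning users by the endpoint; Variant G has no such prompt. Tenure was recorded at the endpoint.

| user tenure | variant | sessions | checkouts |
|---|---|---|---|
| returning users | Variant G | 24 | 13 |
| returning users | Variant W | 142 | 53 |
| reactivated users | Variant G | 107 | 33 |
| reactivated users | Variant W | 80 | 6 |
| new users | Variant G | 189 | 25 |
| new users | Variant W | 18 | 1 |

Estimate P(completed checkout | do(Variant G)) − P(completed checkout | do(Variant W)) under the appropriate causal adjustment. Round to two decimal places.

-0.03

The stratified and pooled comparisons disagree (Variant G wins within each user tenure; Variant W wins overall), so the answer turns on the causal role of user tenure.
Because the variant influences user tenure, user tenure is a post-treatment mediator, not a confounder. Stratifying on it would bias the estimate; the causal effect is the crude pooled difference.
The causal difference is the pooled difference: 0.222 − 0.250 = -0.028.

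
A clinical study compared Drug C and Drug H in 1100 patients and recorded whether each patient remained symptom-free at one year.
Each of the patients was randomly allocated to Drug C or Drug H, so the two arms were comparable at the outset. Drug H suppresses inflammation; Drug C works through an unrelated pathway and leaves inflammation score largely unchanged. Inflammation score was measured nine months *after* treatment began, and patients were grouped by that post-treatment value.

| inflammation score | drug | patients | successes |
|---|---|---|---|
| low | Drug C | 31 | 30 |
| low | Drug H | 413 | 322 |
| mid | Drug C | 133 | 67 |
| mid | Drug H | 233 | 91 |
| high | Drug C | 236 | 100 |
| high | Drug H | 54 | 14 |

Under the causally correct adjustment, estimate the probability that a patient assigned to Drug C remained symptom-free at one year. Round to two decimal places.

0.49

Drug C is higher inside every inflammation score stratum but Drug H is higher in aggregate. Whether to stratify depends on how inflammation score relates to the drug.
Inflammation score here is a post-treatment variable shaped by the drug; conditioning on it would introduce bias rather than remove it. The overall comparison is the causal one.
So P(outcome | do(Drug C)) is just the pooled rate for Drug C: 197/400 = 0.492.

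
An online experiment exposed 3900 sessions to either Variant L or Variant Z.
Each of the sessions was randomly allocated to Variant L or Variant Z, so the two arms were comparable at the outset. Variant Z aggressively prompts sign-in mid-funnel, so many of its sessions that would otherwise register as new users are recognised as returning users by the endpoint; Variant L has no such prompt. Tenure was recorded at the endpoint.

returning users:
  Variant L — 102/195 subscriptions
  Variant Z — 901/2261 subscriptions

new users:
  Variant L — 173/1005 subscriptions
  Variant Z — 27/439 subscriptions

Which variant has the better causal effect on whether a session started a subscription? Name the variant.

Variant Z

Stratifying would compare variants among sessions the variants themselves sorted into user tenure groups — a form of selection on an intermediate. The unconditioned pooled rates give the total causal effect.
Pooled: Variant L 22.9% vs Variant Z 34.4%; Variant Z is higher overall.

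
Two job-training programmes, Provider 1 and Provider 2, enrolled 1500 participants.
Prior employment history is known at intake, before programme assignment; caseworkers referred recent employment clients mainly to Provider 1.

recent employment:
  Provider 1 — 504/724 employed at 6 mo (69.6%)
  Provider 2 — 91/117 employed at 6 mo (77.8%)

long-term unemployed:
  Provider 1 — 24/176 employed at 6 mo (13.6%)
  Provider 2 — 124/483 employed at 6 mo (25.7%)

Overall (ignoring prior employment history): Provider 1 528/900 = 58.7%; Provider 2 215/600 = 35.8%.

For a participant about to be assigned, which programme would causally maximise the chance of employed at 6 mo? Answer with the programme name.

The imbalance in prior employment history arose from how participants were allocated, not from anything the programme did; and prior employment history independently affects the outcome. The pooled gap is confounded — condition on prior employment history.
Within each level — recent employment: 69.6% vs 77.8%; long-term unemployed: 13.6% vs 25.7% — Provider 2 is higher every time.

Provider 2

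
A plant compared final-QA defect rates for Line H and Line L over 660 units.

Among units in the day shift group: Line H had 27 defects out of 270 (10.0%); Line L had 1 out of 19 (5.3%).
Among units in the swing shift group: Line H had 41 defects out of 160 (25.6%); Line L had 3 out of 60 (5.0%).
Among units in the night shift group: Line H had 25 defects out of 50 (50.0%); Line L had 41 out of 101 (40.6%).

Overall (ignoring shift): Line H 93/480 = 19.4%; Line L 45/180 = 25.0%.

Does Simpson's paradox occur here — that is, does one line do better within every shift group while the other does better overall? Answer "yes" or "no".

yes

Within each shift level (day shift 10.0% vs 5.3%; swing shift 25.6% vs 5.0%; night shift 50.0% vs 40.6%), Line L has the lower rate every time. Pooled: 19.4% vs 25.0% — Line H has the lower rate overall. The two comparisons disagree.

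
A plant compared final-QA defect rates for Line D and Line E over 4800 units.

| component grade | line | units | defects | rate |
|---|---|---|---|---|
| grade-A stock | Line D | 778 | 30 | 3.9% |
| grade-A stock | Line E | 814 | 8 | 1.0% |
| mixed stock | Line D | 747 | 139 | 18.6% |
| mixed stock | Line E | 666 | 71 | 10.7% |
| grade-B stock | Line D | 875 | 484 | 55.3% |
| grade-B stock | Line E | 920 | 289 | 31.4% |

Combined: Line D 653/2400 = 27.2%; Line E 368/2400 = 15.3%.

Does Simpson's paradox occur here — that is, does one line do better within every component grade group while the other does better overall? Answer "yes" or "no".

Within each component grade level (grade-A stock 3.9% vs 1.0%; mixed stock 18.6% vs 10.7%; grade-B stock 55.3% vs 31.4%), Line E has the lower rate every time. Pooled: 27.2% vs 15.3% — Line E has the lower rate overall. They agree.

no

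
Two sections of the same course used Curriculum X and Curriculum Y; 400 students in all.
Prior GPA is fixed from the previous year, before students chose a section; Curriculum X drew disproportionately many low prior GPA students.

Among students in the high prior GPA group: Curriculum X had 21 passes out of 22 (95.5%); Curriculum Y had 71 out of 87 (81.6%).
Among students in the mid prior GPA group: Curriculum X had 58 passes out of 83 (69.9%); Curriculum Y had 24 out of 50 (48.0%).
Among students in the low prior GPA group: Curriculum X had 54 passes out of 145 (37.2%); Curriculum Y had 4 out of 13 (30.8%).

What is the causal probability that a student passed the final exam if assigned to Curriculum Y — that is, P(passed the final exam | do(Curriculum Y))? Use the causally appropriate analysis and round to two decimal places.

0.50

The stratified and pooled comparisons disagree (Curriculum X wins within each prior GPA band; Curriculum Y wins overall), so the answer turns on the causal role of prior GPA band.
Nothing the teaching method does changes prior GPA band; the imbalance is an allocation artefact. With prior GPA band also predicting the outcome, the pooled figure is confounded, and the within-stratum comparison is the causal one.
Standardising Curriculum Y to the population prior GPA band mix: 0.273·71/87 + 0.333·24/50 + 0.395·4/13 = 0.504.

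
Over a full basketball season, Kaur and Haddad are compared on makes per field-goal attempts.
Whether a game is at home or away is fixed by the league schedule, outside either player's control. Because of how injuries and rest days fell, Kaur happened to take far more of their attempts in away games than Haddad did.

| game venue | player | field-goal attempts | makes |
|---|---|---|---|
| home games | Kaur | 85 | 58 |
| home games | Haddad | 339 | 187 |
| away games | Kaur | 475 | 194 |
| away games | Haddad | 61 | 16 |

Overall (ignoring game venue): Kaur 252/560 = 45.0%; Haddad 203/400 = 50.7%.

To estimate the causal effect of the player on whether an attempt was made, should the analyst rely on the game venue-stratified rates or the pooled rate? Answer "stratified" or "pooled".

stratified

Within every game venue level Kaur has the higher rate, yet pooled Haddad does — Simpson's reversal.
Game venue satisfies the back-door criterion: it is not a descendant of the player, and it blocks the spurious path from player to outcome. Adjusting for it (i.e., using the within-game venue rates) gives the causal effect.
Within each level — home games: 68.2% vs 55.2%; away games: 40.8% vs 26.2% — Kaur is higher every time.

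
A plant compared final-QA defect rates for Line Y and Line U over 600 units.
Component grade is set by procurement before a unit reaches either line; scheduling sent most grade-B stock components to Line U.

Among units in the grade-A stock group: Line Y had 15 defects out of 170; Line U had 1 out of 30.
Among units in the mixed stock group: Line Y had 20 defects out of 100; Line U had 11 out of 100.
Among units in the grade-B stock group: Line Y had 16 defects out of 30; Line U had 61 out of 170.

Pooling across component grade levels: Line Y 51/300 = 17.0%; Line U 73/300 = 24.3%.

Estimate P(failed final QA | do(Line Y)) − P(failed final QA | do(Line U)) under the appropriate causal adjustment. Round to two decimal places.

+0.11

Line U is lower inside every component grade stratum but Line Y is lower in aggregate. Whether to stratify depends on how component grade relates to the line.
Since component grade is a pre-existing factor (not a product of the line) and it affects the outcome on its own, it is a confounder. The stratified rates, not the pooled rate, identify the causal effect.
Adjusting over the population distribution of component grade: 0.333·(0.088−0.033) + 0.333·(0.200−0.110) + 0.333·(0.533−0.359) = +0.106.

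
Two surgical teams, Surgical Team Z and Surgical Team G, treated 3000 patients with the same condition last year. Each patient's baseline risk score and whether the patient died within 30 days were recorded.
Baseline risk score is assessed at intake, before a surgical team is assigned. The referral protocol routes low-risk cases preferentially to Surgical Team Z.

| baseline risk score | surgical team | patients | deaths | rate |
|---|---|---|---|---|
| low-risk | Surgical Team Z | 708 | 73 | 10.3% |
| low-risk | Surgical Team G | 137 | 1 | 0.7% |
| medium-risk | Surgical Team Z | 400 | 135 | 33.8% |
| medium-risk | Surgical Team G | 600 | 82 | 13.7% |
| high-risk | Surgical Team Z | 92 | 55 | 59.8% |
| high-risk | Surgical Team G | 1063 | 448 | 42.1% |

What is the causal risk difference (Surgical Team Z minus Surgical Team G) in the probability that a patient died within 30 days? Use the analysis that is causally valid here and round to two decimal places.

+0.16

Surgical Team G is lower inside every baseline risk score stratum but Surgical Team Z is lower in aggregate. Whether to stratify depends on how baseline risk score relates to the surgical team.
Baseline risk score differs across surgical teams for reasons unrelated to any effect of the surgical team itself, and it separately predicts the outcome — a classic confounder. We must compare within baseline risk score levels.
Adjusting over the population distribution of baseline risk score: 0.282·(0.103−0.007) + 0.333·(0.338−0.137) + 0.385·(0.598−0.421) = +0.162.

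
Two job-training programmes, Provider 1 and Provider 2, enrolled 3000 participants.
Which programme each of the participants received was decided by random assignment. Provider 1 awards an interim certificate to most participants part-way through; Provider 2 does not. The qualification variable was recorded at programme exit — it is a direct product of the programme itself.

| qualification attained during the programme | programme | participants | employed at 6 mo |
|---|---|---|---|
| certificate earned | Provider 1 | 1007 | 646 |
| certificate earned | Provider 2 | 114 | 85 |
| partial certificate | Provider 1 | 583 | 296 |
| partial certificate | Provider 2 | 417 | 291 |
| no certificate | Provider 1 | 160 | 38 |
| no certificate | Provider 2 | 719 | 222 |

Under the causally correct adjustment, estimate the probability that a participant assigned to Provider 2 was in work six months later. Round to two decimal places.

Qualification attained during the programme here is a post-treatment variable shaped by the programme; conditioning on it would introduce bias rather than remove it. The overall comparison is the causal one.
So P(outcome | do(Provider 2)) is just the pooled rate for Provider 2: 598/1250 = 0.478.

0.48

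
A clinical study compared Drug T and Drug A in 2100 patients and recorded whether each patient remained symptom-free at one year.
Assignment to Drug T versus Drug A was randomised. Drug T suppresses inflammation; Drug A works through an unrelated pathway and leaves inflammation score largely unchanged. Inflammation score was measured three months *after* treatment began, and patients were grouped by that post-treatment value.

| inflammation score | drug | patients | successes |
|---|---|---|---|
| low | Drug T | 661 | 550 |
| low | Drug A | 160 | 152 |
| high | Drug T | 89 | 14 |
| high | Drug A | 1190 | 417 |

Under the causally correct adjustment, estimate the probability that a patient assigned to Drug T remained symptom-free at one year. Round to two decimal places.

0.75

Because the drug influences inflammation score, inflammation score is a post-treatment mediator, not a confounder. Stratifying on it would bias the estimate; the causal effect is the crude pooled difference.
So P(outcome | do(Drug T)) is just the pooled rate for Drug T: 564/750 = 0.752.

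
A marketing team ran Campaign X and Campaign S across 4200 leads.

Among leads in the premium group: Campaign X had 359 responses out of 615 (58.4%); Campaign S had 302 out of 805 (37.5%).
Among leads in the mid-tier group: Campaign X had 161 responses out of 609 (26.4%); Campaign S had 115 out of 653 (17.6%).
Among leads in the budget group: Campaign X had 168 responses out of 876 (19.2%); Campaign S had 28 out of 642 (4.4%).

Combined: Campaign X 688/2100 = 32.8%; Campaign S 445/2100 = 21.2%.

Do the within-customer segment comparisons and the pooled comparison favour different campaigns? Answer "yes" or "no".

Within each customer segment level (premium 58.4% vs 37.5%; mid-tier 26.4% vs 17.6%; budget 19.2% vs 4.4%), Campaign X has the higher rate every time. Pooled: 32.8% vs 21.2% — Campaign X has the higher rate overall. They agree.

no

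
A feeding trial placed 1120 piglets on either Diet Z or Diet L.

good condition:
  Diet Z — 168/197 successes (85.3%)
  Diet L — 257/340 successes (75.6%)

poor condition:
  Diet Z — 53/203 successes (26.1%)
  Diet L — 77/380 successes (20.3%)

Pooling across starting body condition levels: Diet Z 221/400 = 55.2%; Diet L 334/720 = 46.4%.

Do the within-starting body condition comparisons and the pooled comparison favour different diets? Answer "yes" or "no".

no

Within each starting body condition level (good condition 85.3% vs 75.6%; poor condition 26.1% vs 20.3%), Diet Z has the higher rate every time. Pooled: 55.2% vs 46.4% — Diet Z has the higher rate overall. They agree.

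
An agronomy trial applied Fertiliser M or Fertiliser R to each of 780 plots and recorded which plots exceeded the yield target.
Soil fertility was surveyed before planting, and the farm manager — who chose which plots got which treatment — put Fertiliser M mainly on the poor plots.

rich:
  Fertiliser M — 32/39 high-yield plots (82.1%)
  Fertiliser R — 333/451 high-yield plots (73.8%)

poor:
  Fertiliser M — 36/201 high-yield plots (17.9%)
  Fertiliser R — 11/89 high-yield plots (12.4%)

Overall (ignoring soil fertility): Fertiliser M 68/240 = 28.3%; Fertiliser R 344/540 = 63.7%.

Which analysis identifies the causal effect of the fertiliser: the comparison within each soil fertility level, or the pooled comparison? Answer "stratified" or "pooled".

stratified

The stratified and pooled comparisons disagree (Fertiliser M wins within each soil fertility; Fertiliser R wins overall), so the answer turns on the causal role of soil fertility.
Soil fertility is set before the fertiliser has any effect — it is not caused by the fertiliser — and it independently drives the outcome. That makes it a confounder, so the causal comparison is within soil fertility levels.
Within each level — rich: 82.1% vs 73.8%; poor: 17.9% vs 12.4% — Fertiliser M is higher every time.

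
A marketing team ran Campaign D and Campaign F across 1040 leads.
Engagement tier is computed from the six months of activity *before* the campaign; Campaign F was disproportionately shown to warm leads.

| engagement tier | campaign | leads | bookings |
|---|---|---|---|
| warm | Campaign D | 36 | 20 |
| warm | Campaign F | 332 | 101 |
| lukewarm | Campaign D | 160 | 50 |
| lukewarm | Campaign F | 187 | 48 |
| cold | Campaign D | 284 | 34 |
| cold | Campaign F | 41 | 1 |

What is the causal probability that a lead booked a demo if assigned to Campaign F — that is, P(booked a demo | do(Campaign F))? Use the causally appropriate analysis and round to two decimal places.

Campaign D is higher inside every engagement tier stratum but Campaign F is higher in aggregate. Whether to stratify depends on how engagement tier relates to the campaign.
Nothing the campaign does changes engagement tier; the imbalance is an allocation artefact. With engagement tier also predicting the outcome, the pooled figure is confounded, and the within-stratum comparison is the causal one.
Standardising Campaign F to the population engagement tier mix: 0.354·101/332 + 0.334·48/187 + 0.312·1/41 = 0.201.

0.20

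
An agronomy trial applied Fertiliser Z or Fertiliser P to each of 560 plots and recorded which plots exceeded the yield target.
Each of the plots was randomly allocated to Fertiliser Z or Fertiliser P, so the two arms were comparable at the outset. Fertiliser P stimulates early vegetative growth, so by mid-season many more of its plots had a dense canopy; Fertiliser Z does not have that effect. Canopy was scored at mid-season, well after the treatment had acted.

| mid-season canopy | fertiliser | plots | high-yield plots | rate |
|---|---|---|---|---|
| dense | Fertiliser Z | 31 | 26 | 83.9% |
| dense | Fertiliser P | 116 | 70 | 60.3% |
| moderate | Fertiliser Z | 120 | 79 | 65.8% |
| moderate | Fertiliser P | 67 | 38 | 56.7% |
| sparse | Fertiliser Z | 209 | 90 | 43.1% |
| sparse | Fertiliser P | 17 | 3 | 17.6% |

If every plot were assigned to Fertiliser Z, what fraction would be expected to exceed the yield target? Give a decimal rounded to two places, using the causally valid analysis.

0.54

Fertiliser Z is higher inside every mid-season canopy stratum but Fertiliser P is higher in aggregate. Whether to stratify depends on how mid-season canopy relates to the fertiliser.
Because the fertiliser influences mid-season canopy, mid-season canopy is a post-treatment mediator, not a confounder. Stratifying on it would bias the estimate; the causal effect is the crude pooled difference.
So P(outcome | do(Fertiliser Z)) is just the pooled rate for Fertiliser Z: 195/360 = 0.542.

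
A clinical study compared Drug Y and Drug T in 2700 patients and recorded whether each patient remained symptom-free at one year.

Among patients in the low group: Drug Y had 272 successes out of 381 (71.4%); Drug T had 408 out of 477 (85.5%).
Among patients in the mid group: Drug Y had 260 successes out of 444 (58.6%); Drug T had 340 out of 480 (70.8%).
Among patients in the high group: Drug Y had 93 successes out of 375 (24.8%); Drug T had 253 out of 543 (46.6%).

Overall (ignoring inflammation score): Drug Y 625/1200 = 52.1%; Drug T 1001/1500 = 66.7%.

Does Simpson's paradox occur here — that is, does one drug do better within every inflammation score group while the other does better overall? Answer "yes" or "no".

Within each inflammation score level (low 71.4% vs 85.5%; mid 58.6% vs 70.8%; high 24.8% vs 46.6%), Drug T has the higher rate every time. Pooled: 52.1% vs 66.7% — Drug T has the higher rate overall. They agree.

no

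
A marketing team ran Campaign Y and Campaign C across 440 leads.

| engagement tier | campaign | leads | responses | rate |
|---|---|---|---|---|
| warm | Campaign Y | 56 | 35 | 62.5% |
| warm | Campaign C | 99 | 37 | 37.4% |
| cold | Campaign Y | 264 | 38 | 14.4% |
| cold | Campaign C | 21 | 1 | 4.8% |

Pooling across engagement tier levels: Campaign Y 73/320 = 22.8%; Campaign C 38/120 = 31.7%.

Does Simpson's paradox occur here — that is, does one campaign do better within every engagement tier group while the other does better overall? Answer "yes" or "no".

Within each engagement tier level (warm 62.5% vs 37.4%; cold 14.4% vs 4.8%), Campaign Y has the higher rate every time. Pooled: 22.8% vs 31.7% — Campaign C has the higher rate overall. The two comparisons disagree.

yes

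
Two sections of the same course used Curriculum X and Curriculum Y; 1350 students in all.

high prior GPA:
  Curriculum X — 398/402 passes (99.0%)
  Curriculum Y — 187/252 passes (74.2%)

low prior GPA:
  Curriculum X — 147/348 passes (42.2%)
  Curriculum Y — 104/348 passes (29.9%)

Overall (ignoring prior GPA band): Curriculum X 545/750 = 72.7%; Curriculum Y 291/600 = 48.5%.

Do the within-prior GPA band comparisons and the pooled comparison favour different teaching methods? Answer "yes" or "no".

Within each prior GPA band level (high prior GPA 99.0% vs 74.2%; low prior GPA 42.2% vs 29.9%), Curriculum X has the higher rate every time. Pooled: 72.7% vs 48.5% — Curriculum X has the higher rate overall. They agree.

no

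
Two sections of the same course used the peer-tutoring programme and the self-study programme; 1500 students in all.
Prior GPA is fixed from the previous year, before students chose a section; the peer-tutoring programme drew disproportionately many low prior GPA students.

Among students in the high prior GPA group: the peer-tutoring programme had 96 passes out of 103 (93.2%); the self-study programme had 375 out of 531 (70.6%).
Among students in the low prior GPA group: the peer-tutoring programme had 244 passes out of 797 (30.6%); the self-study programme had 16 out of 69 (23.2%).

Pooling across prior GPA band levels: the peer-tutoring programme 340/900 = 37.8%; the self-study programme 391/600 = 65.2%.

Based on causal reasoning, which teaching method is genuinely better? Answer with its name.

Within every prior GPA band level the peer-tutoring programme has the higher rate, yet pooled the self-study programme does — Simpson's reversal.
Prior GPA band is set before the teaching method has any effect — it is not caused by the teaching method — and it independently drives the outcome. That makes it a confounder, so the causal comparison is within prior GPA band levels.
Within each level — high prior GPA: 93.2% vs 70.6%; low prior GPA: 30.6% vs 23.2% — the peer-tutoring programme is higher every time.

the peer-tutoring programme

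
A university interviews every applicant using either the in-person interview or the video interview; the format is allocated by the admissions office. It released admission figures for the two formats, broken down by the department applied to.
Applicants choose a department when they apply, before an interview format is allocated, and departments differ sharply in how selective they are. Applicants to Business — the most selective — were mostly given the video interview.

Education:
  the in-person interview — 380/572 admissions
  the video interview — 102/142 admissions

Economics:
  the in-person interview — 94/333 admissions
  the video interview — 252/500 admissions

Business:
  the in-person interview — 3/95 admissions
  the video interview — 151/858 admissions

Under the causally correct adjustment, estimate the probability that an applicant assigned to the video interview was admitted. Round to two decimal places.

0.44

The department-specific comparison favours the video interview throughout, but the pooled figures favour the in-person interview. The question is whether to condition on department.
Since department is a pre-existing factor (not a product of the interview format) and it affects the outcome on its own, it is a confounder. The stratified rates, not the pooled rate, identify the causal effect.
Standardising the video interview to the population department mix: 0.286·102/142 + 0.333·252/500 + 0.381·151/858 = 0.440.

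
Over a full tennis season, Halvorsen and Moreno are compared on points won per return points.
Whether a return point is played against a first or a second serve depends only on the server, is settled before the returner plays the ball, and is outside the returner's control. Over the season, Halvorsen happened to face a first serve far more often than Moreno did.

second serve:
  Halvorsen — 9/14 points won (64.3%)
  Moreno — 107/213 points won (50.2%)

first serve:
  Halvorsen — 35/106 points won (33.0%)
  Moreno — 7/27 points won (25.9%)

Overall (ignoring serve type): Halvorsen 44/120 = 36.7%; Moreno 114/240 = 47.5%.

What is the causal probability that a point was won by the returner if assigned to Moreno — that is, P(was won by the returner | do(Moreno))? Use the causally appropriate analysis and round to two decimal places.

0.41

Serve type differs across players for reasons unrelated to any effect of the player itself, and it separately predicts the outcome — a classic confounder. We must compare within serve type levels.
Standardising Moreno to the population serve type mix: 0.631·107/213 + 0.369·7/27 = 0.413.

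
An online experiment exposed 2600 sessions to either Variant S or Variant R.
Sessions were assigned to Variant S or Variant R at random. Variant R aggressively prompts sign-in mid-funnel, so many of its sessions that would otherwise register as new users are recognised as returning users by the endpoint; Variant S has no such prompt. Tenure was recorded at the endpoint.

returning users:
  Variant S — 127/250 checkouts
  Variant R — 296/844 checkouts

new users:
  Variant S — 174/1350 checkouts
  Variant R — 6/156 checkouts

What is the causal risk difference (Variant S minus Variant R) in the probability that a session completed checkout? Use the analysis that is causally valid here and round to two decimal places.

-0.11

User tenure is downstream of the variant. One should not condition on a consequence of treatment, so the overall rates are the right comparison.
The causal difference is the pooled difference: 0.188 − 0.302 = -0.114.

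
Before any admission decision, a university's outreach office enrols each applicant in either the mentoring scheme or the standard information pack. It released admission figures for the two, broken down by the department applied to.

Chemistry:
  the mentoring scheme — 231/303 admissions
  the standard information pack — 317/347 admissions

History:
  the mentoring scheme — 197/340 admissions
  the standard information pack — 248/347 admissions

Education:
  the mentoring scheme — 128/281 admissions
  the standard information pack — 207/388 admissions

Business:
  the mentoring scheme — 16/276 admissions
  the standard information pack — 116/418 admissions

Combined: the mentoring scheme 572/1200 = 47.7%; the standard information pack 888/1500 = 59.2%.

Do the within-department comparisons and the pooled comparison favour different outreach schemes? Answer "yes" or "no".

no

Within each department level (Chemistry 76.2% vs 91.4%; History 57.9% vs 71.5%; Education 45.6% vs 53.4%; Business 5.8% vs 27.8%), the standard information pack has the higher rate every time. Pooled: 47.7% vs 59.2% — the standard information pack has the higher rate overall. They agree.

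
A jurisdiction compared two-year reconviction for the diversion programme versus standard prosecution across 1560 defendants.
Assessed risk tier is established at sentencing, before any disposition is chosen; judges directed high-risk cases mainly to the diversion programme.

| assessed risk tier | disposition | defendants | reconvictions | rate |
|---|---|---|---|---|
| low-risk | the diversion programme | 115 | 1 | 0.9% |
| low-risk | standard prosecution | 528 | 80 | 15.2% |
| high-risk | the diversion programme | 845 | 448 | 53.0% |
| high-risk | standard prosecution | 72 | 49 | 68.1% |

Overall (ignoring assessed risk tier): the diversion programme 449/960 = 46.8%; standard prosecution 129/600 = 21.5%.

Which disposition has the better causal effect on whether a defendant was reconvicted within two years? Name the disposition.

the diversion programme

Here assessed risk tier is a common cause — it drives both which disposition a case falls under and the outcome. The crude comparison mixes populations; the stratum-specific rates are the causally relevant ones.
Within each level — low-risk: 0.9% vs 15.2%; high-risk: 53.0% vs 68.1% — the diversion programme is lower every time.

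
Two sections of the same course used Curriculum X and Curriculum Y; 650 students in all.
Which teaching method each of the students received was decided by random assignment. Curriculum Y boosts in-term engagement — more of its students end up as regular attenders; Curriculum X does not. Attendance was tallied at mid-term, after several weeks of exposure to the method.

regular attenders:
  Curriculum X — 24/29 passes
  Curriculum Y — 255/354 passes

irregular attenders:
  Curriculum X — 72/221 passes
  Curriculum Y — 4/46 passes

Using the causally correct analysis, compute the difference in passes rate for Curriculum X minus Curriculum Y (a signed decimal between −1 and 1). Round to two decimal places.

-0.26

Within every mid-term attendance level Curriculum X has the higher rate, yet pooled Curriculum Y does — Simpson's reversal.
Mid-term attendance lies on the pathway teaching method → mid-term attendance → outcome, so adjusting for it blocks the indirect effect. For the total causal effect of teaching method, use the unadjusted pooled rates.
The causal difference is the pooled difference: 0.384 − 0.647 = -0.264.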